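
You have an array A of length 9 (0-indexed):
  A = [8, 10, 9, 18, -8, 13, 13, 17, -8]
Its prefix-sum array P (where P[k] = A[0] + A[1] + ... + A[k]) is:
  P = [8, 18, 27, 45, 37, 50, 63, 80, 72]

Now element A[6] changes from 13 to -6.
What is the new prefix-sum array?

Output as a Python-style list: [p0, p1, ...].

Change: A[6] 13 -> -6, delta = -19
P[k] for k < 6: unchanged (A[6] not included)
P[k] for k >= 6: shift by delta = -19
  P[0] = 8 + 0 = 8
  P[1] = 18 + 0 = 18
  P[2] = 27 + 0 = 27
  P[3] = 45 + 0 = 45
  P[4] = 37 + 0 = 37
  P[5] = 50 + 0 = 50
  P[6] = 63 + -19 = 44
  P[7] = 80 + -19 = 61
  P[8] = 72 + -19 = 53

Answer: [8, 18, 27, 45, 37, 50, 44, 61, 53]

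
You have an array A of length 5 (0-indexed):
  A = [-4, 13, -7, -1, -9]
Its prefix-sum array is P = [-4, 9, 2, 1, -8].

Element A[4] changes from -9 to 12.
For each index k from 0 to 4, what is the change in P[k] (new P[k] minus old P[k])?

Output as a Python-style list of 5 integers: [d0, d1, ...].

Element change: A[4] -9 -> 12, delta = 21
For k < 4: P[k] unchanged, delta_P[k] = 0
For k >= 4: P[k] shifts by exactly 21
Delta array: [0, 0, 0, 0, 21]

Answer: [0, 0, 0, 0, 21]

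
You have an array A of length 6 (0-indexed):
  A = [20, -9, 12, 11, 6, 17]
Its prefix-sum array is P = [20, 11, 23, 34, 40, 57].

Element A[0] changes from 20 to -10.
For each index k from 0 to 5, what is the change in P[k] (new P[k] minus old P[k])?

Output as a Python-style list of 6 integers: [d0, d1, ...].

Answer: [-30, -30, -30, -30, -30, -30]

Derivation:
Element change: A[0] 20 -> -10, delta = -30
For k < 0: P[k] unchanged, delta_P[k] = 0
For k >= 0: P[k] shifts by exactly -30
Delta array: [-30, -30, -30, -30, -30, -30]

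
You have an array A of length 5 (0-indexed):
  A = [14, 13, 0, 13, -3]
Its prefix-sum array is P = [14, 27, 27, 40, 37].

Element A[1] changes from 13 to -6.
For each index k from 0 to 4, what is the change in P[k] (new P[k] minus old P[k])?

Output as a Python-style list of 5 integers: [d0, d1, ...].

Element change: A[1] 13 -> -6, delta = -19
For k < 1: P[k] unchanged, delta_P[k] = 0
For k >= 1: P[k] shifts by exactly -19
Delta array: [0, -19, -19, -19, -19]

Answer: [0, -19, -19, -19, -19]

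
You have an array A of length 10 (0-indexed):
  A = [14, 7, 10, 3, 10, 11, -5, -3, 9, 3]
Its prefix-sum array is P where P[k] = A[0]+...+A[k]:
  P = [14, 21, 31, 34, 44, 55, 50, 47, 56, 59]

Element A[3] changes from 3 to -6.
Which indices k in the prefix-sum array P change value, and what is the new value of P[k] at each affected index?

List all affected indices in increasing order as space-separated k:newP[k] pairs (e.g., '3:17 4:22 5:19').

P[k] = A[0] + ... + A[k]
P[k] includes A[3] iff k >= 3
Affected indices: 3, 4, ..., 9; delta = -9
  P[3]: 34 + -9 = 25
  P[4]: 44 + -9 = 35
  P[5]: 55 + -9 = 46
  P[6]: 50 + -9 = 41
  P[7]: 47 + -9 = 38
  P[8]: 56 + -9 = 47
  P[9]: 59 + -9 = 50

Answer: 3:25 4:35 5:46 6:41 7:38 8:47 9:50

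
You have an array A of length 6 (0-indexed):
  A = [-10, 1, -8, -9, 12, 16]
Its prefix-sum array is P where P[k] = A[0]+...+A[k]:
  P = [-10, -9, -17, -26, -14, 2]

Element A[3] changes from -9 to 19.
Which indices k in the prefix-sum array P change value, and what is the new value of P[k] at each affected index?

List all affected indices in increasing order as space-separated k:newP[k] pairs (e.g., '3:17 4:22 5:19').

Answer: 3:2 4:14 5:30

Derivation:
P[k] = A[0] + ... + A[k]
P[k] includes A[3] iff k >= 3
Affected indices: 3, 4, ..., 5; delta = 28
  P[3]: -26 + 28 = 2
  P[4]: -14 + 28 = 14
  P[5]: 2 + 28 = 30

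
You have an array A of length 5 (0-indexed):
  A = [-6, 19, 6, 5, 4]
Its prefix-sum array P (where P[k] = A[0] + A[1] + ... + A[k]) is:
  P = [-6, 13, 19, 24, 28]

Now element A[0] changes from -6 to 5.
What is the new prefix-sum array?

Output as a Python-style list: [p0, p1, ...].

Answer: [5, 24, 30, 35, 39]

Derivation:
Change: A[0] -6 -> 5, delta = 11
P[k] for k < 0: unchanged (A[0] not included)
P[k] for k >= 0: shift by delta = 11
  P[0] = -6 + 11 = 5
  P[1] = 13 + 11 = 24
  P[2] = 19 + 11 = 30
  P[3] = 24 + 11 = 35
  P[4] = 28 + 11 = 39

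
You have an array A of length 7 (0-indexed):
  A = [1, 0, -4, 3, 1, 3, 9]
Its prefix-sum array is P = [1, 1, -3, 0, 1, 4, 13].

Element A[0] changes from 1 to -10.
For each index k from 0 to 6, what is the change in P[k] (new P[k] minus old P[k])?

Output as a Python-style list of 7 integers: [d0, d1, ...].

Answer: [-11, -11, -11, -11, -11, -11, -11]

Derivation:
Element change: A[0] 1 -> -10, delta = -11
For k < 0: P[k] unchanged, delta_P[k] = 0
For k >= 0: P[k] shifts by exactly -11
Delta array: [-11, -11, -11, -11, -11, -11, -11]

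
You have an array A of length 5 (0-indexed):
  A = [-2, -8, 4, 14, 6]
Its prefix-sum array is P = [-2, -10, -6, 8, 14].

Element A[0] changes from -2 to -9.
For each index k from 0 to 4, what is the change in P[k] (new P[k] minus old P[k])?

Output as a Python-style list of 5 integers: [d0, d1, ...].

Answer: [-7, -7, -7, -7, -7]

Derivation:
Element change: A[0] -2 -> -9, delta = -7
For k < 0: P[k] unchanged, delta_P[k] = 0
For k >= 0: P[k] shifts by exactly -7
Delta array: [-7, -7, -7, -7, -7]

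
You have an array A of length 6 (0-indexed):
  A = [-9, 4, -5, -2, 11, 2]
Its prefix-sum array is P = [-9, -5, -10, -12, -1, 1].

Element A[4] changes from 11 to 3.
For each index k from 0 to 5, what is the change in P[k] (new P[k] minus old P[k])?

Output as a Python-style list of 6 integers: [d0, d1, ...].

Answer: [0, 0, 0, 0, -8, -8]

Derivation:
Element change: A[4] 11 -> 3, delta = -8
For k < 4: P[k] unchanged, delta_P[k] = 0
For k >= 4: P[k] shifts by exactly -8
Delta array: [0, 0, 0, 0, -8, -8]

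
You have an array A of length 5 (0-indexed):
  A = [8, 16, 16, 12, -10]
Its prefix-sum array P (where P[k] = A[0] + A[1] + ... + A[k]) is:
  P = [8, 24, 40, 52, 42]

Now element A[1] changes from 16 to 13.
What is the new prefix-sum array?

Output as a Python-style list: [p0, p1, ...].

Answer: [8, 21, 37, 49, 39]

Derivation:
Change: A[1] 16 -> 13, delta = -3
P[k] for k < 1: unchanged (A[1] not included)
P[k] for k >= 1: shift by delta = -3
  P[0] = 8 + 0 = 8
  P[1] = 24 + -3 = 21
  P[2] = 40 + -3 = 37
  P[3] = 52 + -3 = 49
  P[4] = 42 + -3 = 39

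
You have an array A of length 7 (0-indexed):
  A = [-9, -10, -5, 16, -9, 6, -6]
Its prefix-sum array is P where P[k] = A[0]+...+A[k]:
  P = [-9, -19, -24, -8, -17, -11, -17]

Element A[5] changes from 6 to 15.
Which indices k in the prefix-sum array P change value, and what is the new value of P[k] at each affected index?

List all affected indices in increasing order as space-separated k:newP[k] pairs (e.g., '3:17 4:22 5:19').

P[k] = A[0] + ... + A[k]
P[k] includes A[5] iff k >= 5
Affected indices: 5, 6, ..., 6; delta = 9
  P[5]: -11 + 9 = -2
  P[6]: -17 + 9 = -8

Answer: 5:-2 6:-8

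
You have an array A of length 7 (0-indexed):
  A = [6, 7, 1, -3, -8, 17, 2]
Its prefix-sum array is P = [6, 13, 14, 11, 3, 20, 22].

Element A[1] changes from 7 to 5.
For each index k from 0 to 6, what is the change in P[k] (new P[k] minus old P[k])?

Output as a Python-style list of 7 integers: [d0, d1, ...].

Answer: [0, -2, -2, -2, -2, -2, -2]

Derivation:
Element change: A[1] 7 -> 5, delta = -2
For k < 1: P[k] unchanged, delta_P[k] = 0
For k >= 1: P[k] shifts by exactly -2
Delta array: [0, -2, -2, -2, -2, -2, -2]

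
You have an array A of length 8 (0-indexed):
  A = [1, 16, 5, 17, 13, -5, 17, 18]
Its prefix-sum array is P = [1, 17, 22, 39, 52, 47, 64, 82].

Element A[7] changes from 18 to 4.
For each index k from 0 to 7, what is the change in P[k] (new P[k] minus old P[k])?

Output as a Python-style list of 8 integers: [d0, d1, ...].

Answer: [0, 0, 0, 0, 0, 0, 0, -14]

Derivation:
Element change: A[7] 18 -> 4, delta = -14
For k < 7: P[k] unchanged, delta_P[k] = 0
For k >= 7: P[k] shifts by exactly -14
Delta array: [0, 0, 0, 0, 0, 0, 0, -14]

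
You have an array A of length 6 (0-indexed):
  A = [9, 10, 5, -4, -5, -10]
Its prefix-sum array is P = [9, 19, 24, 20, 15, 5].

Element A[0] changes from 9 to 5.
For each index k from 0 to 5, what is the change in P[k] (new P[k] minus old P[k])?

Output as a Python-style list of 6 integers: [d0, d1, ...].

Element change: A[0] 9 -> 5, delta = -4
For k < 0: P[k] unchanged, delta_P[k] = 0
For k >= 0: P[k] shifts by exactly -4
Delta array: [-4, -4, -4, -4, -4, -4]

Answer: [-4, -4, -4, -4, -4, -4]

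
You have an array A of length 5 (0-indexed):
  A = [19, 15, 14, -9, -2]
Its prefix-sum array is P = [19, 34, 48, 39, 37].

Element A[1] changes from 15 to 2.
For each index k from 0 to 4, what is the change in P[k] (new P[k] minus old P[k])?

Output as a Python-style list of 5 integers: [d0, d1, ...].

Answer: [0, -13, -13, -13, -13]

Derivation:
Element change: A[1] 15 -> 2, delta = -13
For k < 1: P[k] unchanged, delta_P[k] = 0
For k >= 1: P[k] shifts by exactly -13
Delta array: [0, -13, -13, -13, -13]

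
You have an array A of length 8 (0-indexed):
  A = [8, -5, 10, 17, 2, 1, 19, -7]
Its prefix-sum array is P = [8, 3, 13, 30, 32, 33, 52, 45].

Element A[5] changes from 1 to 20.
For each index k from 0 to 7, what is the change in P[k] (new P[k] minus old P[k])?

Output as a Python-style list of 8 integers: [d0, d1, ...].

Element change: A[5] 1 -> 20, delta = 19
For k < 5: P[k] unchanged, delta_P[k] = 0
For k >= 5: P[k] shifts by exactly 19
Delta array: [0, 0, 0, 0, 0, 19, 19, 19]

Answer: [0, 0, 0, 0, 0, 19, 19, 19]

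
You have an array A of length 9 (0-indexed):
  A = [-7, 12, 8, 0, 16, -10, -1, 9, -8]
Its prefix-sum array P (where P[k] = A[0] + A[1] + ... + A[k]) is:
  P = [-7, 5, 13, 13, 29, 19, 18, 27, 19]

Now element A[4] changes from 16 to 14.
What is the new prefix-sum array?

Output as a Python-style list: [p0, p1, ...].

Answer: [-7, 5, 13, 13, 27, 17, 16, 25, 17]

Derivation:
Change: A[4] 16 -> 14, delta = -2
P[k] for k < 4: unchanged (A[4] not included)
P[k] for k >= 4: shift by delta = -2
  P[0] = -7 + 0 = -7
  P[1] = 5 + 0 = 5
  P[2] = 13 + 0 = 13
  P[3] = 13 + 0 = 13
  P[4] = 29 + -2 = 27
  P[5] = 19 + -2 = 17
  P[6] = 18 + -2 = 16
  P[7] = 27 + -2 = 25
  P[8] = 19 + -2 = 17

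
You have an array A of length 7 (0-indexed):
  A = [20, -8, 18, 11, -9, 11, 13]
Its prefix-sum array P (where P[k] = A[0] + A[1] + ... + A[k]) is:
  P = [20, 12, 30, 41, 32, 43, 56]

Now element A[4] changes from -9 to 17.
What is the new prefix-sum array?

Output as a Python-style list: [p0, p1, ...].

Answer: [20, 12, 30, 41, 58, 69, 82]

Derivation:
Change: A[4] -9 -> 17, delta = 26
P[k] for k < 4: unchanged (A[4] not included)
P[k] for k >= 4: shift by delta = 26
  P[0] = 20 + 0 = 20
  P[1] = 12 + 0 = 12
  P[2] = 30 + 0 = 30
  P[3] = 41 + 0 = 41
  P[4] = 32 + 26 = 58
  P[5] = 43 + 26 = 69
  P[6] = 56 + 26 = 82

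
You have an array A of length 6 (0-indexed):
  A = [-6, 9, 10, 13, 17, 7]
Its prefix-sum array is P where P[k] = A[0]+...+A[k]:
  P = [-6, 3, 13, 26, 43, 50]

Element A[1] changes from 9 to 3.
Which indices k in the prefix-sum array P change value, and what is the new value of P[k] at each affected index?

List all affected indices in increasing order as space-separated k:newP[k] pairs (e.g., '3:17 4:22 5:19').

P[k] = A[0] + ... + A[k]
P[k] includes A[1] iff k >= 1
Affected indices: 1, 2, ..., 5; delta = -6
  P[1]: 3 + -6 = -3
  P[2]: 13 + -6 = 7
  P[3]: 26 + -6 = 20
  P[4]: 43 + -6 = 37
  P[5]: 50 + -6 = 44

Answer: 1:-3 2:7 3:20 4:37 5:44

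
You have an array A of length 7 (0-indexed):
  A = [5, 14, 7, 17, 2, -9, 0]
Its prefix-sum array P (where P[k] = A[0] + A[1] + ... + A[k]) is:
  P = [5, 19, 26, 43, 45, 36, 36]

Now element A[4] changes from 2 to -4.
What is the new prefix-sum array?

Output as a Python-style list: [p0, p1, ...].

Change: A[4] 2 -> -4, delta = -6
P[k] for k < 4: unchanged (A[4] not included)
P[k] for k >= 4: shift by delta = -6
  P[0] = 5 + 0 = 5
  P[1] = 19 + 0 = 19
  P[2] = 26 + 0 = 26
  P[3] = 43 + 0 = 43
  P[4] = 45 + -6 = 39
  P[5] = 36 + -6 = 30
  P[6] = 36 + -6 = 30

Answer: [5, 19, 26, 43, 39, 30, 30]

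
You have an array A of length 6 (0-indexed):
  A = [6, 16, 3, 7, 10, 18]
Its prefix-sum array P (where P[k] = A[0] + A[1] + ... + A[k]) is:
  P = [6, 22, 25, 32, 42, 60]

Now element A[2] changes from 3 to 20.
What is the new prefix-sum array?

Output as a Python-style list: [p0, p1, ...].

Answer: [6, 22, 42, 49, 59, 77]

Derivation:
Change: A[2] 3 -> 20, delta = 17
P[k] for k < 2: unchanged (A[2] not included)
P[k] for k >= 2: shift by delta = 17
  P[0] = 6 + 0 = 6
  P[1] = 22 + 0 = 22
  P[2] = 25 + 17 = 42
  P[3] = 32 + 17 = 49
  P[4] = 42 + 17 = 59
  P[5] = 60 + 17 = 77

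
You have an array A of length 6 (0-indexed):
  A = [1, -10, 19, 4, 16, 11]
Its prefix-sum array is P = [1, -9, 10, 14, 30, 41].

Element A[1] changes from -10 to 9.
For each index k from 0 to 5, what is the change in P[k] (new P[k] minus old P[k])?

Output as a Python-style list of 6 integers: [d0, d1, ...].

Element change: A[1] -10 -> 9, delta = 19
For k < 1: P[k] unchanged, delta_P[k] = 0
For k >= 1: P[k] shifts by exactly 19
Delta array: [0, 19, 19, 19, 19, 19]

Answer: [0, 19, 19, 19, 19, 19]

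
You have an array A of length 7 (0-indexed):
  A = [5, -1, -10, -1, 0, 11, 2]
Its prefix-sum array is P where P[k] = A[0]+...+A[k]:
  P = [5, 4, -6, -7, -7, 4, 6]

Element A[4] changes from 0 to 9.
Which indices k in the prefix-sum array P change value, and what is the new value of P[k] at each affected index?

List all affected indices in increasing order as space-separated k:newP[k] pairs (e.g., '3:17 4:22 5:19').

P[k] = A[0] + ... + A[k]
P[k] includes A[4] iff k >= 4
Affected indices: 4, 5, ..., 6; delta = 9
  P[4]: -7 + 9 = 2
  P[5]: 4 + 9 = 13
  P[6]: 6 + 9 = 15

Answer: 4:2 5:13 6:15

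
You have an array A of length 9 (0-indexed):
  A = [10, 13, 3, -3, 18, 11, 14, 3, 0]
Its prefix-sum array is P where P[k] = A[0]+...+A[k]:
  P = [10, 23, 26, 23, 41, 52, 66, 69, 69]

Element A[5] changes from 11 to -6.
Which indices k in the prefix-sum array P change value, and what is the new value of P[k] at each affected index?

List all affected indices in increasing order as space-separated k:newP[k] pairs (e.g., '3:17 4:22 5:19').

Answer: 5:35 6:49 7:52 8:52

Derivation:
P[k] = A[0] + ... + A[k]
P[k] includes A[5] iff k >= 5
Affected indices: 5, 6, ..., 8; delta = -17
  P[5]: 52 + -17 = 35
  P[6]: 66 + -17 = 49
  P[7]: 69 + -17 = 52
  P[8]: 69 + -17 = 52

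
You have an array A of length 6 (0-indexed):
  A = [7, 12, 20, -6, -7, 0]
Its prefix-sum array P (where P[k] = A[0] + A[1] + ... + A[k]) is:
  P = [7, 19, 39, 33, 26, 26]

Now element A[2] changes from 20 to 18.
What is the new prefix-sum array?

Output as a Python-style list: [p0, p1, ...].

Answer: [7, 19, 37, 31, 24, 24]

Derivation:
Change: A[2] 20 -> 18, delta = -2
P[k] for k < 2: unchanged (A[2] not included)
P[k] for k >= 2: shift by delta = -2
  P[0] = 7 + 0 = 7
  P[1] = 19 + 0 = 19
  P[2] = 39 + -2 = 37
  P[3] = 33 + -2 = 31
  P[4] = 26 + -2 = 24
  P[5] = 26 + -2 = 24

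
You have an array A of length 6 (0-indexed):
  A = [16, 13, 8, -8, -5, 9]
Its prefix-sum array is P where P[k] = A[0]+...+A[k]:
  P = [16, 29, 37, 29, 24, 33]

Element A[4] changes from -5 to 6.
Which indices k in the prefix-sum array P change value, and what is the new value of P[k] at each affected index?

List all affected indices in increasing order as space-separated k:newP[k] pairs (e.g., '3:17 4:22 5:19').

P[k] = A[0] + ... + A[k]
P[k] includes A[4] iff k >= 4
Affected indices: 4, 5, ..., 5; delta = 11
  P[4]: 24 + 11 = 35
  P[5]: 33 + 11 = 44

Answer: 4:35 5:44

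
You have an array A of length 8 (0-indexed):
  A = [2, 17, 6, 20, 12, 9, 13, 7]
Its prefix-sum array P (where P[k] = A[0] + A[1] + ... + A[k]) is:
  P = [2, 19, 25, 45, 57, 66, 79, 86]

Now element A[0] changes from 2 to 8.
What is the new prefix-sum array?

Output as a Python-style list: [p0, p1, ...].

Answer: [8, 25, 31, 51, 63, 72, 85, 92]

Derivation:
Change: A[0] 2 -> 8, delta = 6
P[k] for k < 0: unchanged (A[0] not included)
P[k] for k >= 0: shift by delta = 6
  P[0] = 2 + 6 = 8
  P[1] = 19 + 6 = 25
  P[2] = 25 + 6 = 31
  P[3] = 45 + 6 = 51
  P[4] = 57 + 6 = 63
  P[5] = 66 + 6 = 72
  P[6] = 79 + 6 = 85
  P[7] = 86 + 6 = 92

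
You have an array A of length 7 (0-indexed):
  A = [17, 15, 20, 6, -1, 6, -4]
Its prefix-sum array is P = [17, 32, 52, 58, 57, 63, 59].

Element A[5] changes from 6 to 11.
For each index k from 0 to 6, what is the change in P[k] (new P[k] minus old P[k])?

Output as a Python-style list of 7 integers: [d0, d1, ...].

Answer: [0, 0, 0, 0, 0, 5, 5]

Derivation:
Element change: A[5] 6 -> 11, delta = 5
For k < 5: P[k] unchanged, delta_P[k] = 0
For k >= 5: P[k] shifts by exactly 5
Delta array: [0, 0, 0, 0, 0, 5, 5]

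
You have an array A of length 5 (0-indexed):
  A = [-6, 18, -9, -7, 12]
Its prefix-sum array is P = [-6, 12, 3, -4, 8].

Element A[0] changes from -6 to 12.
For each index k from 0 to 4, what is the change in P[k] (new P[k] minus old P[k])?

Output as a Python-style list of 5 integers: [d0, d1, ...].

Answer: [18, 18, 18, 18, 18]

Derivation:
Element change: A[0] -6 -> 12, delta = 18
For k < 0: P[k] unchanged, delta_P[k] = 0
For k >= 0: P[k] shifts by exactly 18
Delta array: [18, 18, 18, 18, 18]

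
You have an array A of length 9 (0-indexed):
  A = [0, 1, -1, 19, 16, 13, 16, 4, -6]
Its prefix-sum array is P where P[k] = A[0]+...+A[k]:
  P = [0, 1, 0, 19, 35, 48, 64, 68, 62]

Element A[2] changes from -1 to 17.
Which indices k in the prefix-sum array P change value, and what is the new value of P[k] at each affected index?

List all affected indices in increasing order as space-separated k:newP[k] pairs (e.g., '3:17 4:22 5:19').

Answer: 2:18 3:37 4:53 5:66 6:82 7:86 8:80

Derivation:
P[k] = A[0] + ... + A[k]
P[k] includes A[2] iff k >= 2
Affected indices: 2, 3, ..., 8; delta = 18
  P[2]: 0 + 18 = 18
  P[3]: 19 + 18 = 37
  P[4]: 35 + 18 = 53
  P[5]: 48 + 18 = 66
  P[6]: 64 + 18 = 82
  P[7]: 68 + 18 = 86
  P[8]: 62 + 18 = 80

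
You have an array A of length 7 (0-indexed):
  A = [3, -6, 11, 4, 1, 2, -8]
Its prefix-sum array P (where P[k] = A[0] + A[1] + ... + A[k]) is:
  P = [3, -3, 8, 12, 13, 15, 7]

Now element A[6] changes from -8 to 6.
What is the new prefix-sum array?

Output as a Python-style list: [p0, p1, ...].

Answer: [3, -3, 8, 12, 13, 15, 21]

Derivation:
Change: A[6] -8 -> 6, delta = 14
P[k] for k < 6: unchanged (A[6] not included)
P[k] for k >= 6: shift by delta = 14
  P[0] = 3 + 0 = 3
  P[1] = -3 + 0 = -3
  P[2] = 8 + 0 = 8
  P[3] = 12 + 0 = 12
  P[4] = 13 + 0 = 13
  P[5] = 15 + 0 = 15
  P[6] = 7 + 14 = 21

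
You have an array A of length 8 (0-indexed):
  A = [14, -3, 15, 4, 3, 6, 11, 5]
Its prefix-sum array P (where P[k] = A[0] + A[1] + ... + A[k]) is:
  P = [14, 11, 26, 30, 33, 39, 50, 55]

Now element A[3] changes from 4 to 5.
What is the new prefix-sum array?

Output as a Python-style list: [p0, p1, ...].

Answer: [14, 11, 26, 31, 34, 40, 51, 56]

Derivation:
Change: A[3] 4 -> 5, delta = 1
P[k] for k < 3: unchanged (A[3] not included)
P[k] for k >= 3: shift by delta = 1
  P[0] = 14 + 0 = 14
  P[1] = 11 + 0 = 11
  P[2] = 26 + 0 = 26
  P[3] = 30 + 1 = 31
  P[4] = 33 + 1 = 34
  P[5] = 39 + 1 = 40
  P[6] = 50 + 1 = 51
  P[7] = 55 + 1 = 56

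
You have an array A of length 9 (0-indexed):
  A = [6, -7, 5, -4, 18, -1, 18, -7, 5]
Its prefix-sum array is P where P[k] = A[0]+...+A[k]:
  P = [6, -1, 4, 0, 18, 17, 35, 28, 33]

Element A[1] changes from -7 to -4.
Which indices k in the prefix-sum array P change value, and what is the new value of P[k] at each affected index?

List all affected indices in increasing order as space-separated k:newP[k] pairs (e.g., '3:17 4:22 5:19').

Answer: 1:2 2:7 3:3 4:21 5:20 6:38 7:31 8:36

Derivation:
P[k] = A[0] + ... + A[k]
P[k] includes A[1] iff k >= 1
Affected indices: 1, 2, ..., 8; delta = 3
  P[1]: -1 + 3 = 2
  P[2]: 4 + 3 = 7
  P[3]: 0 + 3 = 3
  P[4]: 18 + 3 = 21
  P[5]: 17 + 3 = 20
  P[6]: 35 + 3 = 38
  P[7]: 28 + 3 = 31
  P[8]: 33 + 3 = 36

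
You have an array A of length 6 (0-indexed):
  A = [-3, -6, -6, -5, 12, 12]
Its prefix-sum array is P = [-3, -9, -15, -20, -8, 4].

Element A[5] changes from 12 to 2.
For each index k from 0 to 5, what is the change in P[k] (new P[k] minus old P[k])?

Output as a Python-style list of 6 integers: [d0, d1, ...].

Element change: A[5] 12 -> 2, delta = -10
For k < 5: P[k] unchanged, delta_P[k] = 0
For k >= 5: P[k] shifts by exactly -10
Delta array: [0, 0, 0, 0, 0, -10]

Answer: [0, 0, 0, 0, 0, -10]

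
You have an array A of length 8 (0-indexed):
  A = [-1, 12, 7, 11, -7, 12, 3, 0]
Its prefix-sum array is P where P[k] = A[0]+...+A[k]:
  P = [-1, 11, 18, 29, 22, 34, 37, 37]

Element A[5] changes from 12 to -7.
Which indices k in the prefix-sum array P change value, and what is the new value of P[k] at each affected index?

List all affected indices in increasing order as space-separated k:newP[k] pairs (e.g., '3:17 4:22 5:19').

Answer: 5:15 6:18 7:18

Derivation:
P[k] = A[0] + ... + A[k]
P[k] includes A[5] iff k >= 5
Affected indices: 5, 6, ..., 7; delta = -19
  P[5]: 34 + -19 = 15
  P[6]: 37 + -19 = 18
  P[7]: 37 + -19 = 18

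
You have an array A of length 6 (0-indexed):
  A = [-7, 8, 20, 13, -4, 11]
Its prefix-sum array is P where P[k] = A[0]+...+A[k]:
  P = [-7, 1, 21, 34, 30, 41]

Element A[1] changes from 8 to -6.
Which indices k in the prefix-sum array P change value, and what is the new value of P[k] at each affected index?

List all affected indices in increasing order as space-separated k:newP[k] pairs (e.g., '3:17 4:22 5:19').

Answer: 1:-13 2:7 3:20 4:16 5:27

Derivation:
P[k] = A[0] + ... + A[k]
P[k] includes A[1] iff k >= 1
Affected indices: 1, 2, ..., 5; delta = -14
  P[1]: 1 + -14 = -13
  P[2]: 21 + -14 = 7
  P[3]: 34 + -14 = 20
  P[4]: 30 + -14 = 16
  P[5]: 41 + -14 = 27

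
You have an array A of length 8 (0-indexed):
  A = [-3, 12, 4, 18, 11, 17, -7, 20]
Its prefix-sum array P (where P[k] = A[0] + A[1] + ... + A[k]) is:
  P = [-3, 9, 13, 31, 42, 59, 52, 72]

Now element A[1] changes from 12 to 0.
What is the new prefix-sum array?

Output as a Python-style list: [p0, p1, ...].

Answer: [-3, -3, 1, 19, 30, 47, 40, 60]

Derivation:
Change: A[1] 12 -> 0, delta = -12
P[k] for k < 1: unchanged (A[1] not included)
P[k] for k >= 1: shift by delta = -12
  P[0] = -3 + 0 = -3
  P[1] = 9 + -12 = -3
  P[2] = 13 + -12 = 1
  P[3] = 31 + -12 = 19
  P[4] = 42 + -12 = 30
  P[5] = 59 + -12 = 47
  P[6] = 52 + -12 = 40
  P[7] = 72 + -12 = 60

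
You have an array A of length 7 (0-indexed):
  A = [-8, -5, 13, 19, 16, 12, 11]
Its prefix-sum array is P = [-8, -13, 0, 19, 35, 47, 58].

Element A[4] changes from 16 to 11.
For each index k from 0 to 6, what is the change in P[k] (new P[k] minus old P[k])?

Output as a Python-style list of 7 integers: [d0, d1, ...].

Answer: [0, 0, 0, 0, -5, -5, -5]

Derivation:
Element change: A[4] 16 -> 11, delta = -5
For k < 4: P[k] unchanged, delta_P[k] = 0
For k >= 4: P[k] shifts by exactly -5
Delta array: [0, 0, 0, 0, -5, -5, -5]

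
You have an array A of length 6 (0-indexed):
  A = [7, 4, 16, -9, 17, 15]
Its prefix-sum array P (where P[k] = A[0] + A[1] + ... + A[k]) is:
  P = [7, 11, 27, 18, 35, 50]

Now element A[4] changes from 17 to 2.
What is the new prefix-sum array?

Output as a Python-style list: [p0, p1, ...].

Answer: [7, 11, 27, 18, 20, 35]

Derivation:
Change: A[4] 17 -> 2, delta = -15
P[k] for k < 4: unchanged (A[4] not included)
P[k] for k >= 4: shift by delta = -15
  P[0] = 7 + 0 = 7
  P[1] = 11 + 0 = 11
  P[2] = 27 + 0 = 27
  P[3] = 18 + 0 = 18
  P[4] = 35 + -15 = 20
  P[5] = 50 + -15 = 35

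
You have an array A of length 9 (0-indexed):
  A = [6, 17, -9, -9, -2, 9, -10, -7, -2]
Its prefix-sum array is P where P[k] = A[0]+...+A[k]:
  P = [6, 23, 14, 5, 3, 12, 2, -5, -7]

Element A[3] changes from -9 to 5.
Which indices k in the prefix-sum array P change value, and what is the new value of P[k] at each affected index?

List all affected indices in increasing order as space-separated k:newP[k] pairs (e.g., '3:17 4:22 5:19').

P[k] = A[0] + ... + A[k]
P[k] includes A[3] iff k >= 3
Affected indices: 3, 4, ..., 8; delta = 14
  P[3]: 5 + 14 = 19
  P[4]: 3 + 14 = 17
  P[5]: 12 + 14 = 26
  P[6]: 2 + 14 = 16
  P[7]: -5 + 14 = 9
  P[8]: -7 + 14 = 7

Answer: 3:19 4:17 5:26 6:16 7:9 8:7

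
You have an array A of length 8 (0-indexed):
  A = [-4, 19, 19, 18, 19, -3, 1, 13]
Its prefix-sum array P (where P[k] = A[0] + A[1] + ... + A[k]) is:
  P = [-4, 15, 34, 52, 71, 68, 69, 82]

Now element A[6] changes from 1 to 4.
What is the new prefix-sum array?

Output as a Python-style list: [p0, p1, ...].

Change: A[6] 1 -> 4, delta = 3
P[k] for k < 6: unchanged (A[6] not included)
P[k] for k >= 6: shift by delta = 3
  P[0] = -4 + 0 = -4
  P[1] = 15 + 0 = 15
  P[2] = 34 + 0 = 34
  P[3] = 52 + 0 = 52
  P[4] = 71 + 0 = 71
  P[5] = 68 + 0 = 68
  P[6] = 69 + 3 = 72
  P[7] = 82 + 3 = 85

Answer: [-4, 15, 34, 52, 71, 68, 72, 85]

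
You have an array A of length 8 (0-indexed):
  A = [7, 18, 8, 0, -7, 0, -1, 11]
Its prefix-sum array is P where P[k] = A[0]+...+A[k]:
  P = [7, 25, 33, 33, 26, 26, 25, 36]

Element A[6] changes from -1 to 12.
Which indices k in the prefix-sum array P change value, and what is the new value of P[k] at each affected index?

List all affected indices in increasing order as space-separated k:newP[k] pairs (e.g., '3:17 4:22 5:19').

P[k] = A[0] + ... + A[k]
P[k] includes A[6] iff k >= 6
Affected indices: 6, 7, ..., 7; delta = 13
  P[6]: 25 + 13 = 38
  P[7]: 36 + 13 = 49

Answer: 6:38 7:49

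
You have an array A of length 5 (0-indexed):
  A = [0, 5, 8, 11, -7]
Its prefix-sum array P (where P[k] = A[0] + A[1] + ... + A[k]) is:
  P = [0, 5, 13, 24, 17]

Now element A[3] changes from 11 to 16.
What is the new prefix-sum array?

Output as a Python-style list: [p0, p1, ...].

Change: A[3] 11 -> 16, delta = 5
P[k] for k < 3: unchanged (A[3] not included)
P[k] for k >= 3: shift by delta = 5
  P[0] = 0 + 0 = 0
  P[1] = 5 + 0 = 5
  P[2] = 13 + 0 = 13
  P[3] = 24 + 5 = 29
  P[4] = 17 + 5 = 22

Answer: [0, 5, 13, 29, 22]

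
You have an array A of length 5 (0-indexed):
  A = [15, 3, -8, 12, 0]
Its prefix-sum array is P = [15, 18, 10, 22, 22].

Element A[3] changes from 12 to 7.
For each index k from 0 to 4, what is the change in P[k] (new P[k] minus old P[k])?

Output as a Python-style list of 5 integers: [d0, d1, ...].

Element change: A[3] 12 -> 7, delta = -5
For k < 3: P[k] unchanged, delta_P[k] = 0
For k >= 3: P[k] shifts by exactly -5
Delta array: [0, 0, 0, -5, -5]

Answer: [0, 0, 0, -5, -5]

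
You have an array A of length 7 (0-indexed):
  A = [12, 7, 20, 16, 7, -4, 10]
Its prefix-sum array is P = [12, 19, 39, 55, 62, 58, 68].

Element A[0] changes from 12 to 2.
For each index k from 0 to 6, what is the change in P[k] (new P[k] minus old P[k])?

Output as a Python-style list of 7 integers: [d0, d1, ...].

Element change: A[0] 12 -> 2, delta = -10
For k < 0: P[k] unchanged, delta_P[k] = 0
For k >= 0: P[k] shifts by exactly -10
Delta array: [-10, -10, -10, -10, -10, -10, -10]

Answer: [-10, -10, -10, -10, -10, -10, -10]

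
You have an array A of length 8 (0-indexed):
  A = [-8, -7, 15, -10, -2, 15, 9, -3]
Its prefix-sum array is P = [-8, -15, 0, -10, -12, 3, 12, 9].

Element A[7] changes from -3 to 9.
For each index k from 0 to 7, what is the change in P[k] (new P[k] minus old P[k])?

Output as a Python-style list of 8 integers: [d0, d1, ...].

Answer: [0, 0, 0, 0, 0, 0, 0, 12]

Derivation:
Element change: A[7] -3 -> 9, delta = 12
For k < 7: P[k] unchanged, delta_P[k] = 0
For k >= 7: P[k] shifts by exactly 12
Delta array: [0, 0, 0, 0, 0, 0, 0, 12]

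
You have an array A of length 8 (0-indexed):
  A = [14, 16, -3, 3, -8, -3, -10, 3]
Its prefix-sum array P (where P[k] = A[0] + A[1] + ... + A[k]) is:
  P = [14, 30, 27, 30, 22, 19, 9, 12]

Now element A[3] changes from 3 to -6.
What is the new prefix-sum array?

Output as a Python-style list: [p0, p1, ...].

Change: A[3] 3 -> -6, delta = -9
P[k] for k < 3: unchanged (A[3] not included)
P[k] for k >= 3: shift by delta = -9
  P[0] = 14 + 0 = 14
  P[1] = 30 + 0 = 30
  P[2] = 27 + 0 = 27
  P[3] = 30 + -9 = 21
  P[4] = 22 + -9 = 13
  P[5] = 19 + -9 = 10
  P[6] = 9 + -9 = 0
  P[7] = 12 + -9 = 3

Answer: [14, 30, 27, 21, 13, 10, 0, 3]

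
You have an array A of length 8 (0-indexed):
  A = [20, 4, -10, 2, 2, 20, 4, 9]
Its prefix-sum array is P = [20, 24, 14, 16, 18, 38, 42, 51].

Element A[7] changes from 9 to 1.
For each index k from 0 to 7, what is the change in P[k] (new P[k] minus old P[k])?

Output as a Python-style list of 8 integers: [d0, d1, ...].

Element change: A[7] 9 -> 1, delta = -8
For k < 7: P[k] unchanged, delta_P[k] = 0
For k >= 7: P[k] shifts by exactly -8
Delta array: [0, 0, 0, 0, 0, 0, 0, -8]

Answer: [0, 0, 0, 0, 0, 0, 0, -8]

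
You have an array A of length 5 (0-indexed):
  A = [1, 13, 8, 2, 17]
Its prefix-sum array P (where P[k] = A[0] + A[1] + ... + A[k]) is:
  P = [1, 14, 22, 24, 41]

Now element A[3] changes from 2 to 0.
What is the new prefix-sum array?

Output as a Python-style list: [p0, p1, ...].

Change: A[3] 2 -> 0, delta = -2
P[k] for k < 3: unchanged (A[3] not included)
P[k] for k >= 3: shift by delta = -2
  P[0] = 1 + 0 = 1
  P[1] = 14 + 0 = 14
  P[2] = 22 + 0 = 22
  P[3] = 24 + -2 = 22
  P[4] = 41 + -2 = 39

Answer: [1, 14, 22, 22, 39]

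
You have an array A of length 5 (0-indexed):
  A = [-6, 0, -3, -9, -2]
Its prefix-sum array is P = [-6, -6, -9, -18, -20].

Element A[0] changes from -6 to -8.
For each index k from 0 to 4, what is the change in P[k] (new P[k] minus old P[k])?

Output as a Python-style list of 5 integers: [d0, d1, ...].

Element change: A[0] -6 -> -8, delta = -2
For k < 0: P[k] unchanged, delta_P[k] = 0
For k >= 0: P[k] shifts by exactly -2
Delta array: [-2, -2, -2, -2, -2]

Answer: [-2, -2, -2, -2, -2]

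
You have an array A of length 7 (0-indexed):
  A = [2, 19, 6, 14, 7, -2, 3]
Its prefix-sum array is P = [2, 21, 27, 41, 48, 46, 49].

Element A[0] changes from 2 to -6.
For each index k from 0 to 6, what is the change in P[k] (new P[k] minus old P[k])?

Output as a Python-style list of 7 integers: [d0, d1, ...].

Element change: A[0] 2 -> -6, delta = -8
For k < 0: P[k] unchanged, delta_P[k] = 0
For k >= 0: P[k] shifts by exactly -8
Delta array: [-8, -8, -8, -8, -8, -8, -8]

Answer: [-8, -8, -8, -8, -8, -8, -8]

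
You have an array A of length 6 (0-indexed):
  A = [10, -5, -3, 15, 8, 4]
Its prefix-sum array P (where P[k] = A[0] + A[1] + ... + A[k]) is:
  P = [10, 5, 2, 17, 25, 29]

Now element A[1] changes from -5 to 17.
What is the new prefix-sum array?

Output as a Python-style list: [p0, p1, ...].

Change: A[1] -5 -> 17, delta = 22
P[k] for k < 1: unchanged (A[1] not included)
P[k] for k >= 1: shift by delta = 22
  P[0] = 10 + 0 = 10
  P[1] = 5 + 22 = 27
  P[2] = 2 + 22 = 24
  P[3] = 17 + 22 = 39
  P[4] = 25 + 22 = 47
  P[5] = 29 + 22 = 51

Answer: [10, 27, 24, 39, 47, 51]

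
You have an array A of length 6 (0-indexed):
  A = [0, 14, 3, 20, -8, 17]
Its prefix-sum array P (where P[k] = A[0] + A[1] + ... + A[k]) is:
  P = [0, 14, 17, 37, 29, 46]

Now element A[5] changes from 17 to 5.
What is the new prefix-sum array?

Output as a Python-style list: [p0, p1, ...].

Answer: [0, 14, 17, 37, 29, 34]

Derivation:
Change: A[5] 17 -> 5, delta = -12
P[k] for k < 5: unchanged (A[5] not included)
P[k] for k >= 5: shift by delta = -12
  P[0] = 0 + 0 = 0
  P[1] = 14 + 0 = 14
  P[2] = 17 + 0 = 17
  P[3] = 37 + 0 = 37
  P[4] = 29 + 0 = 29
  P[5] = 46 + -12 = 34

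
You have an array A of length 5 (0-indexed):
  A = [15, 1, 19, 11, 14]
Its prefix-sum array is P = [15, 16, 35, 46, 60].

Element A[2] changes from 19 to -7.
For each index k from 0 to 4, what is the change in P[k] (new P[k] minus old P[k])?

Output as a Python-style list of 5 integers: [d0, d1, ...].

Element change: A[2] 19 -> -7, delta = -26
For k < 2: P[k] unchanged, delta_P[k] = 0
For k >= 2: P[k] shifts by exactly -26
Delta array: [0, 0, -26, -26, -26]

Answer: [0, 0, -26, -26, -26]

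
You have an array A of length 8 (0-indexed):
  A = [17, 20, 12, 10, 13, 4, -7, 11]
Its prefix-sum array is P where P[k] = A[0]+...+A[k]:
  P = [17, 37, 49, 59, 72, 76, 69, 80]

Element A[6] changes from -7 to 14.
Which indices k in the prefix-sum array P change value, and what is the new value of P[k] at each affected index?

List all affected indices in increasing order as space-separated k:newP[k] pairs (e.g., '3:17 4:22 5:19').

Answer: 6:90 7:101

Derivation:
P[k] = A[0] + ... + A[k]
P[k] includes A[6] iff k >= 6
Affected indices: 6, 7, ..., 7; delta = 21
  P[6]: 69 + 21 = 90
  P[7]: 80 + 21 = 101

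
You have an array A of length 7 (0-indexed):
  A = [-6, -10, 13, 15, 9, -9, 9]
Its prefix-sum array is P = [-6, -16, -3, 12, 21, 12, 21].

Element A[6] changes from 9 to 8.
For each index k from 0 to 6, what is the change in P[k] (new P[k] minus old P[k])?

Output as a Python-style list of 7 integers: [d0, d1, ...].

Answer: [0, 0, 0, 0, 0, 0, -1]

Derivation:
Element change: A[6] 9 -> 8, delta = -1
For k < 6: P[k] unchanged, delta_P[k] = 0
For k >= 6: P[k] shifts by exactly -1
Delta array: [0, 0, 0, 0, 0, 0, -1]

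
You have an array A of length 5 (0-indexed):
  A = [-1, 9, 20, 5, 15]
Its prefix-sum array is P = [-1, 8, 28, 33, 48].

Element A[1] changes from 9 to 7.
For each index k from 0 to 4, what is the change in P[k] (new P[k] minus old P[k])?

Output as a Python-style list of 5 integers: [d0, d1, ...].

Element change: A[1] 9 -> 7, delta = -2
For k < 1: P[k] unchanged, delta_P[k] = 0
For k >= 1: P[k] shifts by exactly -2
Delta array: [0, -2, -2, -2, -2]

Answer: [0, -2, -2, -2, -2]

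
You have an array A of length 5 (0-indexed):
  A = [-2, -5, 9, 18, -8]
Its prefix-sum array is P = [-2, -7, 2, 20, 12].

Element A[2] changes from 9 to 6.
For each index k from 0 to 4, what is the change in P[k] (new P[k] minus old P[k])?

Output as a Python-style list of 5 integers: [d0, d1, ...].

Answer: [0, 0, -3, -3, -3]

Derivation:
Element change: A[2] 9 -> 6, delta = -3
For k < 2: P[k] unchanged, delta_P[k] = 0
For k >= 2: P[k] shifts by exactly -3
Delta array: [0, 0, -3, -3, -3]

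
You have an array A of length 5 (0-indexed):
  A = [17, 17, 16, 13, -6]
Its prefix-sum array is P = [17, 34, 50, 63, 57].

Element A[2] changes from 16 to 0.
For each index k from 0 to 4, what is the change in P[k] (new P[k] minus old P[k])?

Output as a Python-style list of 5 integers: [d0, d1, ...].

Element change: A[2] 16 -> 0, delta = -16
For k < 2: P[k] unchanged, delta_P[k] = 0
For k >= 2: P[k] shifts by exactly -16
Delta array: [0, 0, -16, -16, -16]

Answer: [0, 0, -16, -16, -16]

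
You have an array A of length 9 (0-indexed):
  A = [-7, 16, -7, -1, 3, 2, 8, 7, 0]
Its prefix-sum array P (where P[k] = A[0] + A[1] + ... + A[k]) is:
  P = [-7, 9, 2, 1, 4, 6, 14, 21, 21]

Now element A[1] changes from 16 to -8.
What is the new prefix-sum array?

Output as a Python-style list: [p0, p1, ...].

Change: A[1] 16 -> -8, delta = -24
P[k] for k < 1: unchanged (A[1] not included)
P[k] for k >= 1: shift by delta = -24
  P[0] = -7 + 0 = -7
  P[1] = 9 + -24 = -15
  P[2] = 2 + -24 = -22
  P[3] = 1 + -24 = -23
  P[4] = 4 + -24 = -20
  P[5] = 6 + -24 = -18
  P[6] = 14 + -24 = -10
  P[7] = 21 + -24 = -3
  P[8] = 21 + -24 = -3

Answer: [-7, -15, -22, -23, -20, -18, -10, -3, -3]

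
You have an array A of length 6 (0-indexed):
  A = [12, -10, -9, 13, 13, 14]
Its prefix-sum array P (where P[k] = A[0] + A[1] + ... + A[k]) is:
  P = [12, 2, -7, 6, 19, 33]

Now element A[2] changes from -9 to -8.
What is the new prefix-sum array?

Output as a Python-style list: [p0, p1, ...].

Answer: [12, 2, -6, 7, 20, 34]

Derivation:
Change: A[2] -9 -> -8, delta = 1
P[k] for k < 2: unchanged (A[2] not included)
P[k] for k >= 2: shift by delta = 1
  P[0] = 12 + 0 = 12
  P[1] = 2 + 0 = 2
  P[2] = -7 + 1 = -6
  P[3] = 6 + 1 = 7
  P[4] = 19 + 1 = 20
  P[5] = 33 + 1 = 34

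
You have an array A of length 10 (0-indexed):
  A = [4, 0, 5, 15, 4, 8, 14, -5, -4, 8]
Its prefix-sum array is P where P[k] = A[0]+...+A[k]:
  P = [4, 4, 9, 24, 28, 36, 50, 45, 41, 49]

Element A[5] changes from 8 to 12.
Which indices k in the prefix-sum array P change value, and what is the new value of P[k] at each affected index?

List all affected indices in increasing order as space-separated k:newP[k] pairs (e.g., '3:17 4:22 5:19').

Answer: 5:40 6:54 7:49 8:45 9:53

Derivation:
P[k] = A[0] + ... + A[k]
P[k] includes A[5] iff k >= 5
Affected indices: 5, 6, ..., 9; delta = 4
  P[5]: 36 + 4 = 40
  P[6]: 50 + 4 = 54
  P[7]: 45 + 4 = 49
  P[8]: 41 + 4 = 45
  P[9]: 49 + 4 = 53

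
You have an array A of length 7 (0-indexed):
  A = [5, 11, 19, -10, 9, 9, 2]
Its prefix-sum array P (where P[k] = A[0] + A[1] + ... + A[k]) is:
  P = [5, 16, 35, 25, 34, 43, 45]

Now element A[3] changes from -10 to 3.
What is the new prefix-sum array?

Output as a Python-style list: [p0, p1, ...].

Answer: [5, 16, 35, 38, 47, 56, 58]

Derivation:
Change: A[3] -10 -> 3, delta = 13
P[k] for k < 3: unchanged (A[3] not included)
P[k] for k >= 3: shift by delta = 13
  P[0] = 5 + 0 = 5
  P[1] = 16 + 0 = 16
  P[2] = 35 + 0 = 35
  P[3] = 25 + 13 = 38
  P[4] = 34 + 13 = 47
  P[5] = 43 + 13 = 56
  P[6] = 45 + 13 = 58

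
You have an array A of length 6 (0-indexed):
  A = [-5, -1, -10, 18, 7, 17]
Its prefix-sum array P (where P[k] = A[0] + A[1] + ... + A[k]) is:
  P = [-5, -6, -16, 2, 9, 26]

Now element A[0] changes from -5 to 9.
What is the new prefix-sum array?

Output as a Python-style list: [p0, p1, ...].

Answer: [9, 8, -2, 16, 23, 40]

Derivation:
Change: A[0] -5 -> 9, delta = 14
P[k] for k < 0: unchanged (A[0] not included)
P[k] for k >= 0: shift by delta = 14
  P[0] = -5 + 14 = 9
  P[1] = -6 + 14 = 8
  P[2] = -16 + 14 = -2
  P[3] = 2 + 14 = 16
  P[4] = 9 + 14 = 23
  P[5] = 26 + 14 = 40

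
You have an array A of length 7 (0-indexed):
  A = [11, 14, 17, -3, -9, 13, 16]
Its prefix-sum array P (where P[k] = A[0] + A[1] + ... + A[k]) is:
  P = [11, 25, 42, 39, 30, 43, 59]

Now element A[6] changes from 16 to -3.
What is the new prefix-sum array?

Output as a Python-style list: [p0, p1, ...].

Change: A[6] 16 -> -3, delta = -19
P[k] for k < 6: unchanged (A[6] not included)
P[k] for k >= 6: shift by delta = -19
  P[0] = 11 + 0 = 11
  P[1] = 25 + 0 = 25
  P[2] = 42 + 0 = 42
  P[3] = 39 + 0 = 39
  P[4] = 30 + 0 = 30
  P[5] = 43 + 0 = 43
  P[6] = 59 + -19 = 40

Answer: [11, 25, 42, 39, 30, 43, 40]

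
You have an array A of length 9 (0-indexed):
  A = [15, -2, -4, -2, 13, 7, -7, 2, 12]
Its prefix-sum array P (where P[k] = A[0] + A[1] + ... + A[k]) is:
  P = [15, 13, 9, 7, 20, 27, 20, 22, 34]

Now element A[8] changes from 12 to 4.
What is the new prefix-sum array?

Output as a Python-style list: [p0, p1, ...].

Answer: [15, 13, 9, 7, 20, 27, 20, 22, 26]

Derivation:
Change: A[8] 12 -> 4, delta = -8
P[k] for k < 8: unchanged (A[8] not included)
P[k] for k >= 8: shift by delta = -8
  P[0] = 15 + 0 = 15
  P[1] = 13 + 0 = 13
  P[2] = 9 + 0 = 9
  P[3] = 7 + 0 = 7
  P[4] = 20 + 0 = 20
  P[5] = 27 + 0 = 27
  P[6] = 20 + 0 = 20
  P[7] = 22 + 0 = 22
  P[8] = 34 + -8 = 26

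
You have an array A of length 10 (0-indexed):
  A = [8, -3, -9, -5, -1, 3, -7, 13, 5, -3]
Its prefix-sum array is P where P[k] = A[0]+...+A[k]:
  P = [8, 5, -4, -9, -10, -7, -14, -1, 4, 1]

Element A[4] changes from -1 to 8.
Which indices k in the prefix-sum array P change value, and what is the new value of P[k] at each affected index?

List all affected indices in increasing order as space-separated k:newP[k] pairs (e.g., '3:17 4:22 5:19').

Answer: 4:-1 5:2 6:-5 7:8 8:13 9:10

Derivation:
P[k] = A[0] + ... + A[k]
P[k] includes A[4] iff k >= 4
Affected indices: 4, 5, ..., 9; delta = 9
  P[4]: -10 + 9 = -1
  P[5]: -7 + 9 = 2
  P[6]: -14 + 9 = -5
  P[7]: -1 + 9 = 8
  P[8]: 4 + 9 = 13
  P[9]: 1 + 9 = 10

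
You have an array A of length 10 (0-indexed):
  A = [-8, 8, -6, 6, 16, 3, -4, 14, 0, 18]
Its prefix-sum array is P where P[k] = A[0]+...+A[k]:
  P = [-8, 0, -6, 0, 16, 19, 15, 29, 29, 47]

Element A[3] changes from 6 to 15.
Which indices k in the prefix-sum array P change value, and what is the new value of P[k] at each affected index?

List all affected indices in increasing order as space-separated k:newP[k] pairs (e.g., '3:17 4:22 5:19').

P[k] = A[0] + ... + A[k]
P[k] includes A[3] iff k >= 3
Affected indices: 3, 4, ..., 9; delta = 9
  P[3]: 0 + 9 = 9
  P[4]: 16 + 9 = 25
  P[5]: 19 + 9 = 28
  P[6]: 15 + 9 = 24
  P[7]: 29 + 9 = 38
  P[8]: 29 + 9 = 38
  P[9]: 47 + 9 = 56

Answer: 3:9 4:25 5:28 6:24 7:38 8:38 9:56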